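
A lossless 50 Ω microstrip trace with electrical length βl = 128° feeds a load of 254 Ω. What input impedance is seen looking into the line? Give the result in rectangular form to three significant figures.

Z_in ≈ 15.5 + j36.7 Ω

tan(βl) = tan(128°) = -1.28
Z_in = Z_0·(Z_L + jZ_0·tanβl)/(Z_0 + jZ_L·tanβl)
     = 50·(254 − j64)/(50 − j325)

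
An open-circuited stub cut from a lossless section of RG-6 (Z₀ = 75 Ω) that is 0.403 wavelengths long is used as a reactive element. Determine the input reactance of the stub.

X_in ≈ 107 Ω (inductive)

βl = 2π × 0.403 = 145°
tan(βl) = -0.698
For an open-circuited stub, Z_in = −jZ_0·cot(βl) = −jZ_0/tan(βl)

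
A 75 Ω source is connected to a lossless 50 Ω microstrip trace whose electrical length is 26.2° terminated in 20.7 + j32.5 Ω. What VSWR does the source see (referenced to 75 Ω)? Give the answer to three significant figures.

VSWR ≈ 3.06

tan(βl) = 0.492
Z_in = Z_0·(Z_L + jZ_0·tanβl)/(Z_0 + jZ_L·tanβl) = 51 + j68.7 Ω
Γ_s = (Z_in − Z_s)/(Z_in + Z_s) = (-24 + j68.7)/(126 + j68.7), |Γ_s| = 0.507
VSWR = (1 + |Γ_s|)/(1 − |Γ_s|)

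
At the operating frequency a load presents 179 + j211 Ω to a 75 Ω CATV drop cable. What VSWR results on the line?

Γ = (Z_L − Z_0)/(Z_L + Z_0) = (104 + j211)/(254 + j211)
|Γ| = 235/330 = 0.712
VSWR = (1 + |Γ|)/(1 − |Γ|) = 1.71/0.288

VSWR ≈ 5.95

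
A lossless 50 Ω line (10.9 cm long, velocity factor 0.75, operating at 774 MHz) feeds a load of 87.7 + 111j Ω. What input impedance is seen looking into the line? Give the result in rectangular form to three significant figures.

λ = v/f = 0.75·c / 774 MHz = 0.291 m
βl = 2π·l/λ = 2π × 0.375 = 135°
tan(βl) = tan(135°) = -1
Z_in = Z_0·(Z_L + jZ_0·tanβl)/(Z_0 + jZ_L·tanβl)
     = 50·(87.7 + j61)/(161 − j87.7)

Z_in ≈ 13 + j26 Ω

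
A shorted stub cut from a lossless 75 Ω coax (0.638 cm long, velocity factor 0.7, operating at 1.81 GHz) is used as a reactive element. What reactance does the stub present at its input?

X_in ≈ 27 Ω (inductive)

λ = v/f = 0.7·c / 1.81 GHz = 0.116 m
βl = 2π·l/λ = 2π × 0.055 = 19.8°
tan(βl) = 0.36
For a shorted stub, Z_in = jZ_0·tan(βl)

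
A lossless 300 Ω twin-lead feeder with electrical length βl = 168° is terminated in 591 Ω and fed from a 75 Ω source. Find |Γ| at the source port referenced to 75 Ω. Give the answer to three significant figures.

|Γ| ≈ 0.768

tan(βl) = -0.213
Z_in = Z_0·(Z_L + jZ_0·tanβl)/(Z_0 + jZ_L·tanβl) = 526 + j156 Ω
Γ_s = (Z_in − Z_s)/(Z_in + Z_s) = (451 + j156)/(601 + j156), |Γ_s| = 0.768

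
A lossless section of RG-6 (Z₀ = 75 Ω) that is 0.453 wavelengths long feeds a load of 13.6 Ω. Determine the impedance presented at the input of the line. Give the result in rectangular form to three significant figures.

βl = 2π × 0.453 = 163°
tan(βl) = tan(163°) = -0.304
Z_in = Z_0·(Z_L + jZ_0·tanβl)/(Z_0 + jZ_L·tanβl)
     = 75·(13.6 − j22.8)/(75 − j4.14)

Z_in ≈ 14.8 − j22 Ω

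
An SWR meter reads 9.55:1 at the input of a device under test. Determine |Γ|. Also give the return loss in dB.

|Γ| ≈ 0.81; return loss ≈ 1.83 dB

|Γ| = (S − 1)/(S + 1) = (9.55 − 1)/(9.55 + 1) = 8.55/10.6
RL = −20·log₁₀|Γ| = −20·log₁₀(0.81)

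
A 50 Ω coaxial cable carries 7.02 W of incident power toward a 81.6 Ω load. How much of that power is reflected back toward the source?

P_reflected ≈ 0.405 W

Γ = (81.6 − 50)/(81.6 + 50) = 0.24
|Γ|² = 0.0577
P_refl = |Γ|²·P_inc = 0.405 W, P_del = (1 − |Γ|²)·P_inc = 6.62 W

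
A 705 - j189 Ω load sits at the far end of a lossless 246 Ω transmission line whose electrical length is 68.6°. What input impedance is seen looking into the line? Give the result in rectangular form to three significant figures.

Z_in ≈ 85.1 − j62 Ω

tan(βl) = tan(68.6°) = 2.55
Z_in = Z_0·(Z_L + jZ_0·tanβl)/(Z_0 + jZ_L·tanβl)
     = 246·(705 + j439)/(728 + j1800)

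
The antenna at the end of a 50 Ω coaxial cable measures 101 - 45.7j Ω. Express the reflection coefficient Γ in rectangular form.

Γ = (Z_L − Z_0)/(Z_L + Z_0) = (51 − j45.7)/(151 − j45.7)

Γ ≈ 0.393 − j0.184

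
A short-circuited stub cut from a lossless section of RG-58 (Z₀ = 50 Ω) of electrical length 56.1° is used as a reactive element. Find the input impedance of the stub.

Z_in ≈ +j74.4 Ω

tan(βl) = 1.49
For a short-circuited stub, Z_in = jZ_0·tan(βl)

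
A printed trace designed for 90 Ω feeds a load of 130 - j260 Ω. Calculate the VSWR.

Γ = (Z_L − Z_0)/(Z_L + Z_0) = (40 − j260)/(220 − j260)
|Γ| = 263/341 = 0.772
VSWR = (1 + |Γ|)/(1 − |Γ|) = 1.77/0.228

VSWR ≈ 7.79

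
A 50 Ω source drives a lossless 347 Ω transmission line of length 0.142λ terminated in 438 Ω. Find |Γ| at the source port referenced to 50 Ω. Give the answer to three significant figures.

|Γ| ≈ 0.743

βl = 2π × 0.142 = 51.1°
tan(βl) = 1.24
Z_in = Z_0·(Z_L + jZ_0·tanβl)/(Z_0 + jZ_L·tanβl) = 322 − j74 Ω
Γ_s = (Z_in − Z_s)/(Z_in + Z_s) = (272 − j74)/(372 − j74), |Γ_s| = 0.743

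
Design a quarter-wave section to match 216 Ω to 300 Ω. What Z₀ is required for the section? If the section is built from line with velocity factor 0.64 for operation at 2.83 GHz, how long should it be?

Z_qwt ≈ 255 Ω; length ≈ 1.7 cm

Z_qwt = √(Z_0·R_L) = √(300 × 216) = √64800
λ = 0.64·c/f = 0.0678 m, so l = λ/4 = 0.017 m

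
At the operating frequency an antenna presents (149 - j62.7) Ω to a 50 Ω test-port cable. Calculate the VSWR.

VSWR ≈ 3.56

Γ = (Z_L − Z_0)/(Z_L + Z_0) = (99 − j62.7)/(199 − j62.7)
|Γ| = 117/209 = 0.562
VSWR = (1 + |Γ|)/(1 − |Γ|) = 1.56/0.438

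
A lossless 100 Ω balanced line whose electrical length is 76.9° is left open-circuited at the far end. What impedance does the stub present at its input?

tan(βl) = 4.3
For an open-circuited stub, Z_in = −jZ_0·cot(βl) = −jZ_0/tan(βl)

Z_in ≈ −j23.3 Ω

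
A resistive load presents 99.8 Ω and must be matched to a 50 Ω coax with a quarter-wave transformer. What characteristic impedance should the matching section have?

Z_qwt = √(Z_0·R_L) = √(50 × 99.8) = √4990

Z_qwt ≈ 70.6 Ω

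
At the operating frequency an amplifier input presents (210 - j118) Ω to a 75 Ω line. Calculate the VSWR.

VSWR ≈ 3.78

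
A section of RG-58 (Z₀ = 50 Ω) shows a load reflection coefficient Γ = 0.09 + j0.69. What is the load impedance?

Z_L ≈ 19.8 + j52.9 Ω

Z_L = Z_0·(1 + Γ)/(1 − Γ) = 50·(1.09 + j0.69)/(0.91 − j0.69)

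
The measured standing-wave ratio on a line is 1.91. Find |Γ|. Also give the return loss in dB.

|Γ| = (S − 1)/(S + 1) = (1.91 − 1)/(1.91 + 1) = 0.91/2.91
RL = −20·log₁₀|Γ| = −20·log₁₀(0.313)

|Γ| ≈ 0.313; return loss ≈ 10.1 dB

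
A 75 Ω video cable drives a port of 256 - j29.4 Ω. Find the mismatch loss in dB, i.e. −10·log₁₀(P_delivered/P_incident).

Γ = (181 − j29.4)/(331 − j29.4), |Γ| = 0.552
|Γ|² = 0.305, so P_del/P_inc = 1 − |Γ|² = 0.695
ML = −10·log₁₀(1 − |Γ|²)

mismatch loss ≈ 1.58 dB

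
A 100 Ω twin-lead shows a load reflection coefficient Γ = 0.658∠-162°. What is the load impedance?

Z_L = Z_0·(1 + Γ)/(1 − Γ) = 100·(0.374 − j0.203)/(1.63 + j0.203)

Z_L ≈ 21.1 − j15.1 Ω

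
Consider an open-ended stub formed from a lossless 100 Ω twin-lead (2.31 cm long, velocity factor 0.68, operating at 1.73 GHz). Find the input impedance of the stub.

λ = v/f = 0.68·c / 1.73 GHz = 0.118 m
βl = 2π·l/λ = 2π × 0.196 = 70.5°
tan(βl) = 2.83
For an open-ended stub, Z_in = −jZ_0·cot(βl) = −jZ_0/tan(βl)

Z_in ≈ −j35.4 Ω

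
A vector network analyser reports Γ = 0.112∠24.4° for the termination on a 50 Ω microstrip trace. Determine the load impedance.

Z_L ≈ 61.1 + j5.72 Ω

Z_L = Z_0·(1 + Γ)/(1 − Γ) = 50·(1.1 + j0.0463)/(0.898 − j0.0463)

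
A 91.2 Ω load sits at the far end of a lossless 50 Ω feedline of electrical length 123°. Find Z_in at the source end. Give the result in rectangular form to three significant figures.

Z_in ≈ 34.6 + j20.2 Ω

tan(βl) = tan(123°) = -1.54
Z_in = Z_0·(Z_L + jZ_0·tanβl)/(Z_0 + jZ_L·tanβl)
     = 50·(91.2 − j77)/(50 − j140)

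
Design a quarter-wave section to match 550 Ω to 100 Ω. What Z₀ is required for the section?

Z_qwt ≈ 235 Ω

Z_qwt = √(Z_0·R_L) = √(100 × 550) = √55000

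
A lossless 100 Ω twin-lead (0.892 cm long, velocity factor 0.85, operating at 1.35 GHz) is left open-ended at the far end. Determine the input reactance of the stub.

X_in ≈ -327 Ω (capacitive)

λ = v/f = 0.85·c / 1.35 GHz = 0.189 m
βl = 2π·l/λ = 2π × 0.0472 = 17°
tan(βl) = 0.306
For an open-ended stub, Z_in = −jZ_0·cot(βl) = −jZ_0/tan(βl)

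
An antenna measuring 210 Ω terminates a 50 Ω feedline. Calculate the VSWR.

VSWR ≈ 4.2

For a purely resistive load, VSWR = R_L/Z_0 or Z_0/R_L (whichever > 1) = 210/50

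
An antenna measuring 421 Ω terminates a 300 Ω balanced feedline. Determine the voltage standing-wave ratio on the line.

VSWR ≈ 1.4

Γ = (421 − 300)/(421 + 300) = 0.168
VSWR = (1 + 0.168)/(1 − 0.168)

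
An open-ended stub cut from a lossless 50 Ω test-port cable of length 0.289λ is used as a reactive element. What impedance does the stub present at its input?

βl = 2π × 0.289 = 104°
tan(βl) = -4
For an open-ended stub, Z_in = −jZ_0·cot(βl) = −jZ_0/tan(βl)

Z_in ≈ +j12.5 Ω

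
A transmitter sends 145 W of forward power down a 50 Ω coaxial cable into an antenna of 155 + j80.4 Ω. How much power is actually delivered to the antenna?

|Γ| = |(105 + j80.4)/(205 + j80.4)| = 0.601
|Γ|² = 0.361
P_refl = |Γ|²·P_inc = 52.3 W, P_del = (1 − |Γ|²)·P_inc = 92.7 W

P_delivered ≈ 92.7 W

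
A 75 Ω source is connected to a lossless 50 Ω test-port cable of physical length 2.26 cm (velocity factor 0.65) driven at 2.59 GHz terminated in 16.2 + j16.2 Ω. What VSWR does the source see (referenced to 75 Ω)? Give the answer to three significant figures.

VSWR ≈ 3.42

λ = v/f = 0.65·c / 2.59 GHz = 0.0753 m
βl = 2π·l/λ = 2π × 0.3 = 108°
tan(βl) = -3.07
Z_in = Z_0·(Z_L + jZ_0·tanβl)/(Z_0 + jZ_L·tanβl) = 34 − j51.9 Ω
Γ_s = (Z_in − Z_s)/(Z_in + Z_s) = (-41 − j51.9)/(109 − j51.9), |Γ_s| = 0.548
VSWR = (1 + |Γ_s|)/(1 − |Γ_s|)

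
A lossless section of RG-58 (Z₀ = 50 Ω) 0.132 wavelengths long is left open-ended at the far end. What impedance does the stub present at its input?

Z_in ≈ −j45.8 Ω

βl = 2π × 0.132 = 47.5°
tan(βl) = 1.09
For an open-ended stub, Z_in = −jZ_0·cot(βl) = −jZ_0/tan(βl)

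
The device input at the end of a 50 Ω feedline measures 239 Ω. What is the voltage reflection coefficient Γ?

Γ = 0.654

Γ = (Z_L − Z_0)/(Z_L + Z_0) = (239 − 50)/(239 + 50) = 189/289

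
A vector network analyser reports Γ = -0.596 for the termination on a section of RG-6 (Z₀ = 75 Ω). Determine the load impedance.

Z_L ≈ 19 Ω

Z_L = Z_0·(1 + Γ)/(1 − Γ) = 75·(0.404)/(1.6)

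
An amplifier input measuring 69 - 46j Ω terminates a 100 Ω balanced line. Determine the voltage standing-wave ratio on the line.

VSWR ≈ 1.93

Γ = (Z_L − Z_0)/(Z_L + Z_0) = (-31 − j46)/(169 − j46)
|Γ| = 55.5/175 = 0.317
VSWR = (1 + |Γ|)/(1 − |Γ|) = 1.32/0.683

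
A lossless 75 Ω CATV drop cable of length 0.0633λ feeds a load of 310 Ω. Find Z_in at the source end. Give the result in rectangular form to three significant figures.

βl = 2π × 0.0633 = 22.8°
tan(βl) = tan(22.8°) = 0.42
Z_in = Z_0·(Z_L + jZ_0·tanβl)/(Z_0 + jZ_L·tanβl)
     = 75·(310 + j31.5)/(75 + j130)

Z_in ≈ 90.8 − j126 Ω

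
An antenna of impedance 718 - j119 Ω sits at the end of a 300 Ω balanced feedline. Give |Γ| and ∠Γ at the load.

Γ ≈ 0.424 ∠ -9.22°

Γ = (Z_L − Z_0)/(Z_L + Z_0) = (418 − j119)/(1018 − j119)
|Γ| = 435/1020 = 0.424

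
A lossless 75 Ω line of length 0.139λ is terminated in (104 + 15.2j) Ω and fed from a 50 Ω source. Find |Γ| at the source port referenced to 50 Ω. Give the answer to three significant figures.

βl = 2π × 0.139 = 50°
tan(βl) = 1.19
Z_in = Z_0·(Z_L + jZ_0·tanβl)/(Z_0 + jZ_L·tanβl) = 76.1 − j28 Ω
Γ_s = (Z_in − Z_s)/(Z_in + Z_s) = (26.1 − j28)/(126 − j28), |Γ_s| = 0.296

|Γ| ≈ 0.296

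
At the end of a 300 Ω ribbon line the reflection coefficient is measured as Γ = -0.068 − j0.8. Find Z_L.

Z_L ≈ 59.9 − j270 Ω

Z_L = Z_0·(1 + Γ)/(1 − Γ) = 300·(0.932 − j0.8)/(1.07 + j0.8)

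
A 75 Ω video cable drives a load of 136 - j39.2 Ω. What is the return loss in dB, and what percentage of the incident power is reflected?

RL ≈ 9.43 dB; 11.4% of incident power reflected

Γ = (61 − j39.2)/(211 − j39.2), |Γ| = 0.338
RL = −20·log₁₀(0.338) = 9.43 dB
P_refl/P_inc = |Γ|² = 0.114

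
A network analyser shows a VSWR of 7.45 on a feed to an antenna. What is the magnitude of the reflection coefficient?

|Γ| ≈ 0.763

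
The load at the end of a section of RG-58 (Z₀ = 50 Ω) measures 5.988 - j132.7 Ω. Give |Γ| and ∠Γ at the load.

Γ ≈ 0.971 ∠ -41.2°

Γ = (Z_L − Z_0)/(Z_L + Z_0) = (-44.01 − j132.7)/(55.99 − j132.7)
|Γ| = 140/144 = 0.971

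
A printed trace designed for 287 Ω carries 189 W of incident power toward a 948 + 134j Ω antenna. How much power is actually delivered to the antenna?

|Γ| = |(661 + j134)/(1235 + j134)| = 0.543
|Γ|² = 0.295
P_refl = |Γ|²·P_inc = 55.7 W, P_del = (1 − |Γ|²)·P_inc = 133 W

P_delivered ≈ 133 W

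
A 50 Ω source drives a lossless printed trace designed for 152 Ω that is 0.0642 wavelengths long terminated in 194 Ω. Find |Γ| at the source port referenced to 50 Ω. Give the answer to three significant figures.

βl = 2π × 0.0642 = 23.1°
tan(βl) = 0.427
Z_in = Z_0·(Z_L + jZ_0·tanβl)/(Z_0 + jZ_L·tanβl) = 177 − j31.5 Ω
Γ_s = (Z_in − Z_s)/(Z_in + Z_s) = (127 − j31.5)/(227 − j31.5), |Γ_s| = 0.571

|Γ| ≈ 0.571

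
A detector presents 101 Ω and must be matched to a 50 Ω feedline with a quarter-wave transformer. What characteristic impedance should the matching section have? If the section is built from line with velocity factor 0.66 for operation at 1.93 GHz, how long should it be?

Z_qwt ≈ 71.1 Ω; length ≈ 2.56 cm

Z_qwt = √(Z_0·R_L) = √(50 × 101) = √5050
λ = 0.66·c/f = 0.103 m, so l = λ/4 = 0.0256 m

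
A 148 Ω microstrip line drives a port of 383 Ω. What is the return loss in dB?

RL ≈ 7.08 dB

Γ = (383 − 148)/(383 + 148) = 0.443
RL = −20·log₁₀|Γ| = −20·log₁₀(0.443)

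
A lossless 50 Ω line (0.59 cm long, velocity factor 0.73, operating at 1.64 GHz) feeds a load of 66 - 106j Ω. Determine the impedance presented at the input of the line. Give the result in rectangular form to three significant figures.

Z_in ≈ 26.3 − j63.4 Ω

λ = v/f = 0.73·c / 1.64 GHz = 0.134 m
βl = 2π·l/λ = 2π × 0.0442 = 15.9°
tan(βl) = tan(15.9°) = 0.285
Z_in = Z_0·(Z_L + jZ_0·tanβl)/(Z_0 + jZ_L·tanβl)
     = 50·(66 − j91.8)/(80.2 + j18.8)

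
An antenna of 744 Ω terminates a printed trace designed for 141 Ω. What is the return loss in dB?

Γ = (744 − 141)/(744 + 141) = 0.681
RL = −20·log₁₀|Γ| = −20·log₁₀(0.681)

RL ≈ 3.33 dB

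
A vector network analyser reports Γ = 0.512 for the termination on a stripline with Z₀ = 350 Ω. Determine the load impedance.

Z_L ≈ 1080 Ω

Z_L = Z_0·(1 + Γ)/(1 − Γ) = 350·(1.51)/(0.488)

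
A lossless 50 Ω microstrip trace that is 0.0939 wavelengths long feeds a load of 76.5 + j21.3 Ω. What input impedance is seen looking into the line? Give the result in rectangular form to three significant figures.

Z_in ≈ 71 − j25.1 Ω

βl = 2π × 0.0939 = 33.8°
tan(βl) = tan(33.8°) = 0.67
Z_in = Z_0·(Z_L + jZ_0·tanβl)/(Z_0 + jZ_L·tanβl)
     = 50·(76.5 + j54.8)/(35.7 + j51.2)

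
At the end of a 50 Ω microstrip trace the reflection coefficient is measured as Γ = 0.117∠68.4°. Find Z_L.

Z_L = Z_0·(1 + Γ)/(1 − Γ) = 50·(1.04 + j0.109)/(0.957 − j0.109)

Z_L ≈ 53.2 + j11.7 Ω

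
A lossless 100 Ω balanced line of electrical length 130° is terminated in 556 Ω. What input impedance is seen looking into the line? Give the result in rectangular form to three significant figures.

tan(βl) = tan(130°) = -1.19
Z_in = Z_0·(Z_L + jZ_0·tanβl)/(Z_0 + jZ_L·tanβl)
     = 100·(556 − j119)/(100 − j663)

Z_in ≈ 30 + j79.4 Ω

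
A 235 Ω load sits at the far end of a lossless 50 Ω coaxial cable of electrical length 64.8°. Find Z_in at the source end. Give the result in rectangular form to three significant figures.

tan(βl) = tan(64.8°) = 2.13
Z_in = Z_0·(Z_L + jZ_0·tanβl)/(Z_0 + jZ_L·tanβl)
     = 50·(235 + j106)/(50 + j499)

Z_in ≈ 12.9 − j22.2 Ω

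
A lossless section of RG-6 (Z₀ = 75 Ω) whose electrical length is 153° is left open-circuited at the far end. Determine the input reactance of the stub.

X_in ≈ 147 Ω (inductive)

tan(βl) = -0.51
For an open-circuited stub, Z_in = −jZ_0·cot(βl) = −jZ_0/tan(βl)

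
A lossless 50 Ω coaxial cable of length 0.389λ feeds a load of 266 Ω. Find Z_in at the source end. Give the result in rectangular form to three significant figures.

βl = 2π × 0.389 = 140°
tan(βl) = tan(140°) = -0.838
Z_in = Z_0·(Z_L + jZ_0·tanβl)/(Z_0 + jZ_L·tanβl)
     = 50·(266 − j41.9)/(50 − j223)

Z_in ≈ 21.7 + j54.8 Ω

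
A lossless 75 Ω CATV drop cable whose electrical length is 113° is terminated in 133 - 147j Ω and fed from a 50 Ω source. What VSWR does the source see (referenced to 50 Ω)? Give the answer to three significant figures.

tan(βl) = -2.36
Z_in = Z_0·(Z_L + jZ_0·tanβl)/(Z_0 + jZ_L·tanβl) = 28.5 + j56.5 Ω
Γ_s = (Z_in − Z_s)/(Z_in + Z_s) = (-21.5 + j56.5)/(78.5 + j56.5), |Γ_s| = 0.625
VSWR = (1 + |Γ_s|)/(1 − |Γ_s|)

VSWR ≈ 4.33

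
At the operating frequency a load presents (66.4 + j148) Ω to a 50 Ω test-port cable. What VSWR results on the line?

Γ = (Z_L − Z_0)/(Z_L + Z_0) = (16.4 + j148)/(116.4 + j148)
|Γ| = 149/188 = 0.791
VSWR = (1 + |Γ|)/(1 − |Γ|) = 1.79/0.209

VSWR ≈ 8.56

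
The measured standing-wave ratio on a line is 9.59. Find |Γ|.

|Γ| = (S − 1)/(S + 1) = (9.59 − 1)/(9.59 + 1) = 8.59/10.6

|Γ| ≈ 0.811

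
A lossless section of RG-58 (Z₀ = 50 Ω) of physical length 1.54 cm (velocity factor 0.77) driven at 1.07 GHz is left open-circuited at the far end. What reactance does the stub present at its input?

X_in ≈ -104 Ω (capacitive)

λ = v/f = 0.77·c / 1.07 GHz = 0.216 m
βl = 2π·l/λ = 2π × 0.0713 = 25.7°
tan(βl) = 0.481
For an open-circuited stub, Z_in = −jZ_0·cot(βl) = −jZ_0/tan(βl)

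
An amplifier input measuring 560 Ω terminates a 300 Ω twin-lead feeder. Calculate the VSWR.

VSWR ≈ 1.87

Γ = (560 − 300)/(560 + 300) = 0.302
VSWR = (1 + 0.302)/(1 − 0.302)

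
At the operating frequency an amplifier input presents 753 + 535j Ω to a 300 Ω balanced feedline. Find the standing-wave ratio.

VSWR ≈ 3.92

Γ = (Z_L − Z_0)/(Z_L + Z_0) = (453 + j535)/(1053 + j535)
|Γ| = 701/1180 = 0.594
VSWR = (1 + |Γ|)/(1 − |Γ|) = 1.59/0.406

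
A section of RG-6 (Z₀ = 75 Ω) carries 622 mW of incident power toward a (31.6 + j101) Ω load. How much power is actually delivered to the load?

P_delivered ≈ 273 mW

|Γ| = |(-43.4 + j101)/(106.6 + j101)| = 0.749
|Γ|² = 0.56
P_refl = |Γ|²·P_inc = 349 mW, P_del = (1 − |Γ|²)·P_inc = 273 mW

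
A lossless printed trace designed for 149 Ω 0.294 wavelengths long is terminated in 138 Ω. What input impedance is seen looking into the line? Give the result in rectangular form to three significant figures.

Z_in ≈ 159 − j6.41 Ω

βl = 2π × 0.294 = 106°
tan(βl) = tan(106°) = -3.52
Z_in = Z_0·(Z_L + jZ_0·tanβl)/(Z_0 + jZ_L·tanβl)
     = 149·(138 − j525)/(149 − j486)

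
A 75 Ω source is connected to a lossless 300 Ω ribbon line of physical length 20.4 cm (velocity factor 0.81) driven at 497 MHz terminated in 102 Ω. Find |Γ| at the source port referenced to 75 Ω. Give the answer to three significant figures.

λ = v/f = 0.81·c / 497 MHz = 0.489 m
βl = 2π·l/λ = 2π × 0.417 = 150°
tan(βl) = -0.573
Z_in = Z_0·(Z_L + jZ_0·tanβl)/(Z_0 + jZ_L·tanβl) = 130 − j146 Ω
Γ_s = (Z_in − Z_s)/(Z_in + Z_s) = (55.5 − j146)/(205 − j146), |Γ_s| = 0.62

|Γ| ≈ 0.62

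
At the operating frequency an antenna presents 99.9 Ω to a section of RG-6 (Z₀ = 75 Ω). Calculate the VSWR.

VSWR ≈ 1.33

Γ = (99.9 − 75)/(99.9 + 75) = 0.142
VSWR = (1 + 0.142)/(1 − 0.142)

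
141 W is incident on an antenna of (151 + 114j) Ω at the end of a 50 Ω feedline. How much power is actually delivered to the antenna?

|Γ| = |(101 + j114)/(201 + j114)| = 0.659
|Γ|² = 0.434
P_refl = |Γ|²·P_inc = 61.3 W, P_del = (1 − |Γ|²)·P_inc = 79.7 W

P_delivered ≈ 79.7 W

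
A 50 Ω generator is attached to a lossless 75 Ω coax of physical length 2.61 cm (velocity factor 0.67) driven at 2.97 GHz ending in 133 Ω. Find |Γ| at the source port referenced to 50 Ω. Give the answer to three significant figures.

λ = v/f = 0.67·c / 2.97 GHz = 0.0677 m
βl = 2π·l/λ = 2π × 0.386 = 139°
tan(βl) = -0.874
Z_in = Z_0·(Z_L + jZ_0·tanβl)/(Z_0 + jZ_L·tanβl) = 68.9 + j41.3 Ω
Γ_s = (Z_in − Z_s)/(Z_in + Z_s) = (18.9 + j41.3)/(119 + j41.3), |Γ_s| = 0.361

|Γ| ≈ 0.361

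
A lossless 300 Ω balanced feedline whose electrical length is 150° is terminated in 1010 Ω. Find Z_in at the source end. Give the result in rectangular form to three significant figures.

tan(βl) = tan(150°) = -0.577
Z_in = Z_0·(Z_L + jZ_0·tanβl)/(Z_0 + jZ_L·tanβl)
     = 300·(1010 − j173)/(300 − j583)

Z_in ≈ 282 + j375 Ω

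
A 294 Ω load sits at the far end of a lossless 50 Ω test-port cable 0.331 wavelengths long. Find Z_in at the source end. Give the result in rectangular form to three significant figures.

Z_in ≈ 11.1 + j26.8 Ω

βl = 2π × 0.331 = 119°
tan(βl) = tan(119°) = -1.79
Z_in = Z_0·(Z_L + jZ_0·tanβl)/(Z_0 + jZ_L·tanβl)
     = 50·(294 − j89.6)/(50 − j527)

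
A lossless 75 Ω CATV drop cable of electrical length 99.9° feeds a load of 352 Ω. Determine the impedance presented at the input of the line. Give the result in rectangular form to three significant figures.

tan(βl) = tan(99.9°) = -5.73
Z_in = Z_0·(Z_L + jZ_0·tanβl)/(Z_0 + jZ_L·tanβl)
     = 75·(352 − j430)/(75 − j2020)

Z_in ≈ 16.4 + j12.5 Ω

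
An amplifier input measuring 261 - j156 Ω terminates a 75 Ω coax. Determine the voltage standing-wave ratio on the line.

VSWR ≈ 4.8

Γ = (Z_L − Z_0)/(Z_L + Z_0) = (186 − j156)/(336 − j156)
|Γ| = 243/370 = 0.655
VSWR = (1 + |Γ|)/(1 − |Γ|) = 1.66/0.345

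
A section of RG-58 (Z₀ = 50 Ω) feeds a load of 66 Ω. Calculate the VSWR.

VSWR ≈ 1.32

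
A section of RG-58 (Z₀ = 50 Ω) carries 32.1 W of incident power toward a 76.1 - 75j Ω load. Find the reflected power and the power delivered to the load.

|Γ| = |(26.1 − j75)/(126.1 − j75)| = 0.541
|Γ|² = 0.293
P_refl = |Γ|²·P_inc = 9.4 W, P_del = (1 − |Γ|²)·P_inc = 22.7 W

P_reflected ≈ 9.4 W; P_delivered ≈ 22.7 W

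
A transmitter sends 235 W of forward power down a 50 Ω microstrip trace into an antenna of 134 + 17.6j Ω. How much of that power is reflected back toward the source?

|Γ| = |(84 + j17.6)/(184 + j17.6)| = 0.464
|Γ|² = 0.216
P_refl = |Γ|²·P_inc = 50.7 W, P_del = (1 − |Γ|²)·P_inc = 184 W

P_reflected ≈ 50.7 W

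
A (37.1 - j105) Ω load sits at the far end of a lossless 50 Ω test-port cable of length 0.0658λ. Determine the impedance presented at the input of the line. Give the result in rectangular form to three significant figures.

βl = 2π × 0.0658 = 23.7°
tan(βl) = tan(23.7°) = 0.439
Z_in = Z_0·(Z_L + jZ_0·tanβl)/(Z_0 + jZ_L·tanβl)
     = 50·(37.1 − j83.1)/(96.1 + j16.3)

Z_in ≈ 11.7 − j45.2 Ω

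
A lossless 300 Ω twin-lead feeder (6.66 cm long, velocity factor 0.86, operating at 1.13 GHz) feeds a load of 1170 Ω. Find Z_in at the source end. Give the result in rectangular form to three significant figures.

Z_in ≈ 82.1 + j74.8 Ω

λ = v/f = 0.86·c / 1.13 GHz = 0.228 m
βl = 2π·l/λ = 2π × 0.292 = 105°
tan(βl) = tan(105°) = -3.73
Z_in = Z_0·(Z_L + jZ_0·tanβl)/(Z_0 + jZ_L·tanβl)
     = 300·(1170 − j1120)/(300 − j4360)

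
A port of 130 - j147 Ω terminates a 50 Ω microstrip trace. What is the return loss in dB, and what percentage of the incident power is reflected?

RL ≈ 2.85 dB; 51.9% of incident power reflected

Γ = (80 − j147)/(180 − j147), |Γ| = 0.72
RL = −20·log₁₀(0.72) = 2.85 dB
P_refl/P_inc = |Γ|² = 0.519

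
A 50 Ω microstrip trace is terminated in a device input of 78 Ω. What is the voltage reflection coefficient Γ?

Γ = (Z_L − Z_0)/(Z_L + Z_0) = (78 − 50)/(78 + 50) = 28/128

Γ = 0.219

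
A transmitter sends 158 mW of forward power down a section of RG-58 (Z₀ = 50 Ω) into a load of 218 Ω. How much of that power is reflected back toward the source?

P_reflected ≈ 62.1 mW

Γ = (218 − 50)/(218 + 50) = 0.627
|Γ|² = 0.393
P_refl = |Γ|²·P_inc = 62.1 mW, P_del = (1 − |Γ|²)·P_inc = 95.9 mW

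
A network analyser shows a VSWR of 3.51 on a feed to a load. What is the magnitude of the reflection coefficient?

|Γ| ≈ 0.557

|Γ| = (S − 1)/(S + 1) = (3.51 − 1)/(3.51 + 1) = 2.51/4.51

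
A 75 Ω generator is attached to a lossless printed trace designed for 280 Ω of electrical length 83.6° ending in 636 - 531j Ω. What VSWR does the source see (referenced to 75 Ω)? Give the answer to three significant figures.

VSWR ≈ 1.53

tan(βl) = 8.92
Z_in = Z_0·(Z_L + jZ_0·tanβl)/(Z_0 + jZ_L·tanβl) = 70 + j30.5 Ω
Γ_s = (Z_in − Z_s)/(Z_in + Z_s) = (-4.95 + j30.5)/(145 + j30.5), |Γ_s| = 0.209
VSWR = (1 + |Γ_s|)/(1 − |Γ_s|)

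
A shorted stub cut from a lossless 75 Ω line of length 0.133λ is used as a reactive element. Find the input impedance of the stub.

βl = 2π × 0.133 = 47.9°
tan(βl) = 1.11
For a shorted stub, Z_in = jZ_0·tan(βl)

Z_in ≈ +j82.9 Ω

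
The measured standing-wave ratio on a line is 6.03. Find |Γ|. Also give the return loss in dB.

|Γ| ≈ 0.716; return loss ≈ 2.91 dB

|Γ| = (S − 1)/(S + 1) = (6.03 − 1)/(6.03 + 1) = 5.03/7.03
RL = −20·log₁₀|Γ| = −20·log₁₀(0.716)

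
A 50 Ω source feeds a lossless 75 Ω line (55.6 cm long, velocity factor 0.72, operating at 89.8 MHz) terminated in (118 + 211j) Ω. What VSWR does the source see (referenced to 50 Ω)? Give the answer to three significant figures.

VSWR ≈ 5.6

λ = v/f = 0.72·c / 89.8 MHz = 2.41 m
βl = 2π·l/λ = 2π × 0.231 = 83.2°
tan(βl) = 8.4
Z_in = Z_0·(Z_L + jZ_0·tanβl)/(Z_0 + jZ_L·tanβl) = 12.3 − j30 Ω
Γ_s = (Z_in − Z_s)/(Z_in + Z_s) = (-37.7 − j30)/(62.3 − j30), |Γ_s| = 0.697
VSWR = (1 + |Γ_s|)/(1 − |Γ_s|)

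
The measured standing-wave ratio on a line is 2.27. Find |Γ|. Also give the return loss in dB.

|Γ| ≈ 0.388; return loss ≈ 8.21 dB

|Γ| = (S − 1)/(S + 1) = (2.27 − 1)/(2.27 + 1) = 1.27/3.27
RL = −20·log₁₀|Γ| = −20·log₁₀(0.388)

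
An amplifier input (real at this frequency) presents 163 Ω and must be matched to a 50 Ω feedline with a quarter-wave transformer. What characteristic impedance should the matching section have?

Z_qwt = √(Z_0·R_L) = √(50 × 163) = √8150

Z_qwt ≈ 90.3 Ω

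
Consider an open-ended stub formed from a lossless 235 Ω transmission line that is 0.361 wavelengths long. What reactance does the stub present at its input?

βl = 2π × 0.361 = 130°
tan(βl) = -1.19
For an open-ended stub, Z_in = −jZ_0·cot(βl) = −jZ_0/tan(βl)

X_in ≈ 197 Ω (inductive)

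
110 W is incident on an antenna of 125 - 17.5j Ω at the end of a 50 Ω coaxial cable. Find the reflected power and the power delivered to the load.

|Γ| = |(75 − j17.5)/(175 − j17.5)| = 0.438
|Γ|² = 0.192
P_refl = |Γ|²·P_inc = 21.1 W, P_del = (1 − |Γ|²)·P_inc = 88.9 W

P_reflected ≈ 21.1 W; P_delivered ≈ 88.9 W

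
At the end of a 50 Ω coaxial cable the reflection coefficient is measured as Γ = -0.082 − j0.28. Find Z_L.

Z_L = Z_0·(1 + Γ)/(1 − Γ) = 50·(0.918 − j0.28)/(1.08 + j0.28)

Z_L ≈ 36.6 − j22.4 Ω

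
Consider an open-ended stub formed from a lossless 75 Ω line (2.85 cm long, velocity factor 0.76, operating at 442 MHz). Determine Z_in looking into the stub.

λ = v/f = 0.76·c / 442 MHz = 0.516 m
βl = 2π·l/λ = 2π × 0.0552 = 19.9°
tan(βl) = 0.362
For an open-ended stub, Z_in = −jZ_0·cot(βl) = −jZ_0/tan(βl)

Z_in ≈ −j207 Ω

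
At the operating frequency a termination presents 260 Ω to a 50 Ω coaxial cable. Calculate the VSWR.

VSWR ≈ 5.2

Γ = (260 − 50)/(260 + 50) = 0.677
VSWR = (1 + 0.677)/(1 − 0.677)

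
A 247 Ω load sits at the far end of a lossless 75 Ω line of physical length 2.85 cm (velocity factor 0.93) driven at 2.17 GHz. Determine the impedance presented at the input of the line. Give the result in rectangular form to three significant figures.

λ = v/f = 0.93·c / 2.17 GHz = 0.129 m
βl = 2π·l/λ = 2π × 0.222 = 79.8°
tan(βl) = tan(79.8°) = 5.56
Z_in = Z_0·(Z_L + jZ_0·tanβl)/(Z_0 + jZ_L·tanβl)
     = 75·(247 + j417)/(75 + j1370)

Z_in ≈ 23.4 − j12.2 Ω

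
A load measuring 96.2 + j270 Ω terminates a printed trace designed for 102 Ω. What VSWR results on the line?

Γ = (Z_L − Z_0)/(Z_L + Z_0) = (-5.8 + j270)/(198.2 + j270)
|Γ| = 270/335 = 0.806
VSWR = (1 + |Γ|)/(1 − |Γ|) = 1.81/0.194

VSWR ≈ 9.33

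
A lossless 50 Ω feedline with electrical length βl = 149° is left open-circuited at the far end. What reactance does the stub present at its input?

tan(βl) = -0.601
For an open-circuited stub, Z_in = −jZ_0·cot(βl) = −jZ_0/tan(βl)

X_in ≈ 83.2 Ω (inductive)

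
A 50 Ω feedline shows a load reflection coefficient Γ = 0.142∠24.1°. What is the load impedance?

Z_L ≈ 64.4 + j7.62 Ω

Z_L = Z_0·(1 + Γ)/(1 − Γ) = 50·(1.13 + j0.058)/(0.87 − j0.058)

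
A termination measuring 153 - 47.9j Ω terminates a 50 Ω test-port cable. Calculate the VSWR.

Γ = (Z_L − Z_0)/(Z_L + Z_0) = (103 − j47.9)/(203 − j47.9)
|Γ| = 114/209 = 0.545
VSWR = (1 + |Γ|)/(1 − |Γ|) = 1.54/0.455

VSWR ≈ 3.39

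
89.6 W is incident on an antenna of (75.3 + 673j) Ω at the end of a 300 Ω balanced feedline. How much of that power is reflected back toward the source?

|Γ| = |(-224.7 + j673)/(375.3 + j673)| = 0.921
|Γ|² = 0.848
P_refl = |Γ|²·P_inc = 76 W, P_del = (1 − |Γ|²)·P_inc = 13.6 W

P_reflected ≈ 76 W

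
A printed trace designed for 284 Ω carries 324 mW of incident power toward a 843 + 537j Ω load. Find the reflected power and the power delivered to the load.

P_reflected ≈ 125 mW; P_delivered ≈ 199 mW

|Γ| = |(559 + j537)/(1127 + j537)| = 0.621
|Γ|² = 0.386
P_refl = |Γ|²·P_inc = 125 mW, P_del = (1 − |Γ|²)·P_inc = 199 mW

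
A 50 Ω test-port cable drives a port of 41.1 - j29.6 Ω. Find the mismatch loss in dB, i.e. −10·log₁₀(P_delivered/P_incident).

mismatch loss ≈ 0.478 dB

Γ = (-8.9 − j29.6)/(91.1 − j29.6), |Γ| = 0.323
|Γ|² = 0.104, so P_del/P_inc = 1 − |Γ|² = 0.896
ML = −10·log₁₀(1 − |Γ|²)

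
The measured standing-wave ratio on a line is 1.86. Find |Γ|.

|Γ| = (S − 1)/(S + 1) = (1.86 − 1)/(1.86 + 1) = 0.86/2.86

|Γ| ≈ 0.301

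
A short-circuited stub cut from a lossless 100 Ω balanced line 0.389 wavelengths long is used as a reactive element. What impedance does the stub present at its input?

Z_in ≈ −j83.8 Ω

βl = 2π × 0.389 = 140°
tan(βl) = -0.838
For a short-circuited stub, Z_in = jZ_0·tan(βl)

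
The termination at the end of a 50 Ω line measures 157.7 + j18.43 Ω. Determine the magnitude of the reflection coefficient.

|Γ| ≈ 0.524

Γ = (Z_L − Z_0)/(Z_L + Z_0) = (107.7 + j18.43)/(207.7 + j18.43)
|Γ| = 109/209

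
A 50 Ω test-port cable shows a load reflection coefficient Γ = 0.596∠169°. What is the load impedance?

Z_L = Z_0·(1 + Γ)/(1 − Γ) = 50·(0.415 + j0.114)/(1.59 − j0.114)

Z_L ≈ 12.8 + j4.5 Ω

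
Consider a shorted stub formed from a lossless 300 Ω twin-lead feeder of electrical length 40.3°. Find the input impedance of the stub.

Z_in ≈ +j254 Ω

tan(βl) = 0.848
For a shorted stub, Z_in = jZ_0·tan(βl)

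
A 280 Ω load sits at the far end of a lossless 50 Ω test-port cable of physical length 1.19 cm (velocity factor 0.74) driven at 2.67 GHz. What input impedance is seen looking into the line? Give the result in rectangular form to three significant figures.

λ = v/f = 0.74·c / 2.67 GHz = 0.0831 m
βl = 2π·l/λ = 2π × 0.143 = 51.5°
tan(βl) = tan(51.5°) = 1.26
Z_in = Z_0·(Z_L + jZ_0·tanβl)/(Z_0 + jZ_L·tanβl)
     = 50·(280 + j62.9)/(50 + j352)

Z_in ≈ 14.3 − j37.7 Ω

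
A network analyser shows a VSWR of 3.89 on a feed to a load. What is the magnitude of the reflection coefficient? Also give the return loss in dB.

|Γ| = (S − 1)/(S + 1) = (3.89 − 1)/(3.89 + 1) = 2.89/4.89
RL = −20·log₁₀|Γ| = −20·log₁₀(0.591)

|Γ| ≈ 0.591; return loss ≈ 4.57 dB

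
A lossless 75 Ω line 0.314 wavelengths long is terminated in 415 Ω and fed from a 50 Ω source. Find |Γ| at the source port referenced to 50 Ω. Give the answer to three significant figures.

βl = 2π × 0.314 = 113°
tan(βl) = -2.35
Z_in = Z_0·(Z_L + jZ_0·tanβl)/(Z_0 + jZ_L·tanβl) = 15.9 + j30.7 Ω
Γ_s = (Z_in − Z_s)/(Z_in + Z_s) = (-34.1 + j30.7)/(65.9 + j30.7), |Γ_s| = 0.631

|Γ| ≈ 0.631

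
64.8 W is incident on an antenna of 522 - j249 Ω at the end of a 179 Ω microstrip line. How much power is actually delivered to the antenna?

|Γ| = |(343 − j249)/(701 − j249)| = 0.57
|Γ|² = 0.325
P_refl = |Γ|²·P_inc = 21 W, P_del = (1 − |Γ|²)·P_inc = 43.8 W

P_delivered ≈ 43.8 W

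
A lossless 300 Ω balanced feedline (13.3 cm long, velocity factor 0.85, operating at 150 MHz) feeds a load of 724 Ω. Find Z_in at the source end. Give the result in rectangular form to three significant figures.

Z_in ≈ 349 − j290 Ω

λ = v/f = 0.85·c / 150 MHz = 1.7 m
βl = 2π·l/λ = 2π × 0.0782 = 28.2°
tan(βl) = tan(28.2°) = 0.535
Z_in = Z_0·(Z_L + jZ_0·tanβl)/(Z_0 + jZ_L·tanβl)
     = 300·(724 + j161)/(300 + j388)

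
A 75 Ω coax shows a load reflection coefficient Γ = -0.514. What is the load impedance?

Z_L ≈ 24.1 Ω

Z_L = Z_0·(1 + Γ)/(1 − Γ) = 75·(0.486)/(1.51)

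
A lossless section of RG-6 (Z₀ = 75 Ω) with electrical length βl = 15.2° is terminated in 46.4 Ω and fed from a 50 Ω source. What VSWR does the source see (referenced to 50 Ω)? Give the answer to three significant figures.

VSWR ≈ 1.28

tan(βl) = 0.272
Z_in = Z_0·(Z_L + jZ_0·tanβl)/(Z_0 + jZ_L·tanβl) = 48.5 + j12.2 Ω
Γ_s = (Z_in − Z_s)/(Z_in + Z_s) = (-1.54 + j12.2)/(98.5 + j12.2), |Γ_s| = 0.124
VSWR = (1 + |Γ_s|)/(1 − |Γ_s|)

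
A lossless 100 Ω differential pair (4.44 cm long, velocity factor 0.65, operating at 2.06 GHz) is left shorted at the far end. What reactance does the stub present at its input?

λ = v/f = 0.65·c / 2.06 GHz = 0.0947 m
βl = 2π·l/λ = 2π × 0.469 = 169°
tan(βl) = -0.197
For a shorted stub, Z_in = jZ_0·tan(βl)

X_in ≈ -19.7 Ω (capacitive)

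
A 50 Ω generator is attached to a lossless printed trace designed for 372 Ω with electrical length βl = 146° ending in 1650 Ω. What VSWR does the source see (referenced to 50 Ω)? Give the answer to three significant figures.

tan(βl) = -0.675
Z_in = Z_0·(Z_L + jZ_0·tanβl)/(Z_0 + jZ_L·tanβl) = 241 + j471 Ω
Γ_s = (Z_in − Z_s)/(Z_in + Z_s) = (191 + j471)/(291 + j471), |Γ_s| = 0.918
VSWR = (1 + |Γ_s|)/(1 − |Γ_s|)

VSWR ≈ 23.4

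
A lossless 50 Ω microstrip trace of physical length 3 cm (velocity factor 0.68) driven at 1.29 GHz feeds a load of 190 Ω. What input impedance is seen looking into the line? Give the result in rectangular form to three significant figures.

Z_in ≈ 15.1 − j18.3 Ω

λ = v/f = 0.68·c / 1.29 GHz = 0.158 m
βl = 2π·l/λ = 2π × 0.19 = 68.3°
tan(βl) = tan(68.3°) = 2.51
Z_in = Z_0·(Z_L + jZ_0·tanβl)/(Z_0 + jZ_L·tanβl)
     = 50·(190 + j126)/(50 + j477)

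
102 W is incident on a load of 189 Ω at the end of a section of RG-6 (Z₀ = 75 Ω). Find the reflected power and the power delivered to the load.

P_reflected ≈ 19 W; P_delivered ≈ 83 W

Γ = (189 − 75)/(189 + 75) = 0.432
|Γ|² = 0.186
P_refl = |Γ|²·P_inc = 19 W, P_del = (1 − |Γ|²)·P_inc = 83 W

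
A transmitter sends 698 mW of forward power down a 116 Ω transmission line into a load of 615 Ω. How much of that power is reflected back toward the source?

P_reflected ≈ 325 mW

Γ = (615 − 116)/(615 + 116) = 0.683
|Γ|² = 0.466
P_refl = |Γ|²·P_inc = 325 mW, P_del = (1 − |Γ|²)·P_inc = 373 mW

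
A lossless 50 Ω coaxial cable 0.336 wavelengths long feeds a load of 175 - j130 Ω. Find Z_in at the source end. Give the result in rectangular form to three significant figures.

βl = 2π × 0.336 = 121°
tan(βl) = tan(121°) = -1.67
Z_in = Z_0·(Z_L + jZ_0·tanβl)/(Z_0 + jZ_L·tanβl)
     = 50·(175 − j213)/(-167 − j292)

Z_in ≈ 14.6 + j38.4 Ω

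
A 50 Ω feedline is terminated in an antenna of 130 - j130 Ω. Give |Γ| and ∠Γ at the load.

Γ ≈ 0.687 ∠ -22.6°

Γ = (Z_L − Z_0)/(Z_L + Z_0) = (80 − j130)/(180 − j130)
|Γ| = 153/222 = 0.687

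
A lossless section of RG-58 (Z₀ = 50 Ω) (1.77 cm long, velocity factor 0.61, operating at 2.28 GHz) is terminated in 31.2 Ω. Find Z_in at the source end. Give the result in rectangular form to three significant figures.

Z_in ≈ 76.1 + j13.5 Ω

λ = v/f = 0.61·c / 2.28 GHz = 0.0803 m
βl = 2π·l/λ = 2π × 0.221 = 79.4°
tan(βl) = tan(79.4°) = 5.34
Z_in = Z_0·(Z_L + jZ_0·tanβl)/(Z_0 + jZ_L·tanβl)
     = 50·(31.2 + j267)/(50 + j167)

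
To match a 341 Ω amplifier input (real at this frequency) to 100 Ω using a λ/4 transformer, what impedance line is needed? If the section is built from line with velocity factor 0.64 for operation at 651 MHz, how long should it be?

Z_qwt ≈ 185 Ω; length ≈ 7.37 cm

Z_qwt = √(Z_0·R_L) = √(100 × 341) = √34100
λ = 0.64·c/f = 0.295 m, so l = λ/4 = 0.0737 m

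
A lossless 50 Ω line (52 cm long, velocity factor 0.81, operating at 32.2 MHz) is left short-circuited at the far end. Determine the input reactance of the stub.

λ = v/f = 0.81·c / 32.2 MHz = 7.55 m
βl = 2π·l/λ = 2π × 0.0689 = 24.8°
tan(βl) = 0.462
For a short-circuited stub, Z_in = jZ_0·tan(βl)

X_in ≈ 23.1 Ω (inductive)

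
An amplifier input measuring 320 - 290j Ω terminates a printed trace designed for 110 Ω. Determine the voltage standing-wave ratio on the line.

Γ = (Z_L − Z_0)/(Z_L + Z_0) = (210 − j290)/(430 − j290)
|Γ| = 358/519 = 0.69
VSWR = (1 + |Γ|)/(1 − |Γ|) = 1.69/0.31

VSWR ≈ 5.46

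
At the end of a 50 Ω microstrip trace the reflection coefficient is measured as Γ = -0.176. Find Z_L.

Z_L ≈ 35 Ω

Z_L = Z_0·(1 + Γ)/(1 − Γ) = 50·(0.824)/(1.18)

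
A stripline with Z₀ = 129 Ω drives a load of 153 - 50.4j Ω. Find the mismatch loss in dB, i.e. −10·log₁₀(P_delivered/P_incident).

mismatch loss ≈ 0.168 dB

Γ = (24 − j50.4)/(282 − j50.4), |Γ| = 0.195
|Γ|² = 0.038, so P_del/P_inc = 1 − |Γ|² = 0.962
ML = −10·log₁₀(1 − |Γ|²)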